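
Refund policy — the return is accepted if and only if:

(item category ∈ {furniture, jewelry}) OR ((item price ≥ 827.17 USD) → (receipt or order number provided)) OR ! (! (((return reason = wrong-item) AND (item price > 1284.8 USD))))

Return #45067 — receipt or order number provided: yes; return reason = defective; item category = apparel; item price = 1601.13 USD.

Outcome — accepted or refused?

Atomic conditions:
  item category ∈ {furniture, jewelry}: apparel is not in the set → false
  item price ≥ 827.17 USD: 1601.13 ≥ 827.17 is true
  receipt or order number provided: yes → true
  return reason = wrong-item: defective == wrong-item is false
  item price > 1284.8 USD: 1601.13 > 1284.8 is true
Combine:
[2] true → true = true
[3.1.1] false AND true = false
[3.1] NOT false = true
[3] NOT true = false
[root] false OR true OR false = true
Overall: true → accepted

Accepted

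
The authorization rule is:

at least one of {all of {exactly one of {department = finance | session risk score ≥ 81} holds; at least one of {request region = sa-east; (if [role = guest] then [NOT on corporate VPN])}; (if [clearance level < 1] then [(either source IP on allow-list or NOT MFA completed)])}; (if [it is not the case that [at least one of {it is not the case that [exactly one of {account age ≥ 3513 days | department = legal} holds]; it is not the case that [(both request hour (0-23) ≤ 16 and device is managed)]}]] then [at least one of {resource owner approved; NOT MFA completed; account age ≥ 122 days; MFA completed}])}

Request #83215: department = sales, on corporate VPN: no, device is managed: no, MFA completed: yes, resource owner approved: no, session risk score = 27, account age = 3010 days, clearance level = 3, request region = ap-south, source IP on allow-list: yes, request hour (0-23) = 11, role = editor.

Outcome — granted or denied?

Atomic conditions:
  department = finance: sales == finance is false
  session risk score ≥ 81: 27 ≥ 81 is false
  request region = sa-east: ap-south == sa-east is false
  role = guest: editor == guest is false
  NOT on corporate VPN: no → true
  clearance level < 1: 3 < 1 is false
  source IP on allow-list: yes → true
  NOT MFA completed: yes → false
  account age ≥ 3513 days: 3010 ≥ 3513 is false
  department = legal: sales == legal is false
  request hour (0-23) ≤ 16: 11 ≤ 16 is true
  device is managed: no → false
  resource owner approved: no → false
  account age ≥ 122 days: 3010 ≥ 122 is true
  MFA completed: yes → true
Combine:
[1.1] exactly-one(false, false) = false
[1.2.2] false → true (antecedent false ⇒ implication holds) = true
[1.2] false OR true = true
[1.3.2] true OR false = true
[1.3] false → true (antecedent false ⇒ implication holds) = true
[1] false AND true AND true = false
[2.1.1.1.1] exactly-one(false, false) = false
[2.1.1.1] NOT false = true
[2.1.1.2.1] true AND false = false
[2.1.1.2] NOT false = true
[2.1.1] true OR true = true
[2.1] NOT true = false
[2.2] false OR false OR true OR true = true
[2] false → true (antecedent false ⇒ implication holds) = true
[root] false OR true = true
Overall: true → granted

Granted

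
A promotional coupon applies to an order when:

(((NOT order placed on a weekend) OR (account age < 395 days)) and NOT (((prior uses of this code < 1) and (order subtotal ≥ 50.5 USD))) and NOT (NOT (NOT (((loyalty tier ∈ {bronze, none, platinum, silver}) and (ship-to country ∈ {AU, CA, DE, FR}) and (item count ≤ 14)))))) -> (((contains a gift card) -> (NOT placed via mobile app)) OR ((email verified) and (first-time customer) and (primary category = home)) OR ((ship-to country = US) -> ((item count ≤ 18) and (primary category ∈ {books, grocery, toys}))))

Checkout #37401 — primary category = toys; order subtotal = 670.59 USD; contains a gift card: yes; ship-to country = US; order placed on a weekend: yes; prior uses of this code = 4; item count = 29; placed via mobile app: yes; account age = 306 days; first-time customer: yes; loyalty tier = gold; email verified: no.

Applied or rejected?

Rejected

Atomic conditions:
  NOT order placed on a weekend: yes → false
  account age < 395 days: 306 < 395 is true
  prior uses of this code < 1: 4 < 1 is false
  order subtotal ≥ 50.5 USD: 670.59 ≥ 50.5 is true
  loyalty tier ∈ {bronze, none, platinum, silver}: gold is not in the set → false
  ship-to country ∈ {AU, CA, DE, FR}: US is not in the set → false
  item count ≤ 14: 29 ≤ 14 is false
  contains a gift card: yes → true
  NOT placed via mobile app: yes → false
  email verified: no → false
  first-time customer: yes → true
  primary category = home: toys == home is false
  ship-to country = US: US == US is true
  item count ≤ 18: 29 ≤ 18 is false
  primary category ∈ {books, grocery, toys}: toys is in the set → true
Combine:
[1.1] false OR true = true
[1.2.1] false AND true = false
[1.2] NOT false = true
[1.3.1.1.1] false AND false AND false = false
[1.3.1.1] NOT false = true
[1.3.1] NOT true = false
[1.3] NOT false = true
[1] true AND true AND true = true
[2.1] true → false = false
[2.2] false AND true AND false = false
[2.3.2] false AND true = false
[2.3] true → false = false
[2] false OR false OR false = false
[root] true → false = false
Overall: false → rejected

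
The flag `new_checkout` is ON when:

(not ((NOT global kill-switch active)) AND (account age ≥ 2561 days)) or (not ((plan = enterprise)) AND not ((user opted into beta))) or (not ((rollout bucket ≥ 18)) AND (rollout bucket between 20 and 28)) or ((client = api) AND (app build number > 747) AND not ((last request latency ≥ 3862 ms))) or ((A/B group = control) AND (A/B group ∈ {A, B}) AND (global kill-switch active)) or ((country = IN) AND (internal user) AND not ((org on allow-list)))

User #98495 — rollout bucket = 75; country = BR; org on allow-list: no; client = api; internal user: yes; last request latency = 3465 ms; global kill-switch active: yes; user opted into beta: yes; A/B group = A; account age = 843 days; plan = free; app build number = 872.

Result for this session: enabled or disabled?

Atomic conditions:
  NOT global kill-switch active: yes → false
  account age ≥ 2561 days: 843 ≥ 2561 is false
  plan = enterprise: free == enterprise is false
  user opted into beta: yes → true
  rollout bucket ≥ 18: 75 ≥ 18 is true
  rollout bucket between 20 and 28: 75 in [20, 28] is false
  client = api: api == api is true
  app build number > 747: 872 > 747 is true
  last request latency ≥ 3862 ms: 3465 ≥ 3862 is false
  A/B group = control: A == control is false
  A/B group ∈ {A, B}: A is in the set → true
  global kill-switch active: yes → true
  country = IN: BR == IN is false
  internal user: yes → true
  org on allow-list: no → false
Combine:
[1.1] NOT false = true
[1] true AND false = false
[2.1] NOT false = true
[2.2] NOT true = false
[2] true AND false = false
[3.1] NOT true = false
[3] false AND false = false
[4.3] NOT false = true
[4] true AND true AND true = true
[5] false AND true AND true = false
[6.3] NOT false = true
[6] false AND true AND true = false
[root] false OR false OR false OR true OR false OR false = true
Overall: true → enabled

Enabled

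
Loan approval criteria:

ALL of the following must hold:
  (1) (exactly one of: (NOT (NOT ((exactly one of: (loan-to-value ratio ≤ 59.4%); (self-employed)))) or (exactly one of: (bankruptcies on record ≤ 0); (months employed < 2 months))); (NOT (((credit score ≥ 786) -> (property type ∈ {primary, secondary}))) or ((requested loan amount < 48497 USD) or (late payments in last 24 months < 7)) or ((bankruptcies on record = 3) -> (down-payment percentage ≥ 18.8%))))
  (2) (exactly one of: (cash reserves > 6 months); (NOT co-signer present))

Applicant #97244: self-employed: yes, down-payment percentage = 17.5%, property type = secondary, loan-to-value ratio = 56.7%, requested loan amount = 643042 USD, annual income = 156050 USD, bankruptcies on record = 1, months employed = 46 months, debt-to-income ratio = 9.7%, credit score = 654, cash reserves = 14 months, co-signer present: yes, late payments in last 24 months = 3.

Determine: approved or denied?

Atomic conditions:
  loan-to-value ratio ≤ 59.4%: 56.7 ≤ 59.4 is true
  self-employed: yes → true
  bankruptcies on record ≤ 0: 1 ≤ 0 is false
  months employed < 2 months: 46 < 2 is false
  credit score ≥ 786: 654 ≥ 786 is false
  property type ∈ {primary, secondary}: secondary is in the set → true
  requested loan amount < 48497 USD: 643042 < 48497 is false
  late payments in last 24 months < 7: 3 < 7 is true
  bankruptcies on record = 3: 1 == 3 is false
  down-payment percentage ≥ 18.8%: 17.5 ≥ 18.8 is false
  cash reserves > 6 months: 14 > 6 is true
  NOT co-signer present: yes → false
Combine:
[1.1.1.1.1] exactly-one(true, true) = false
[1.1.1.1] NOT false = true
[1.1.1] NOT true = false
[1.1.2] exactly-one(false, false) = false
[1.1] false OR false = false
[1.2.1.1] false → true (antecedent false ⇒ implication holds) = true
[1.2.1] NOT true = false
[1.2.2] false OR true = true
[1.2.3] false → false (antecedent false ⇒ implication holds) = true
[1.2] false OR true OR true = true
[1] exactly-one(false, true) = true
[2] exactly-one(true, false) = true
[root] true AND true = true
Overall: true → approved

Approved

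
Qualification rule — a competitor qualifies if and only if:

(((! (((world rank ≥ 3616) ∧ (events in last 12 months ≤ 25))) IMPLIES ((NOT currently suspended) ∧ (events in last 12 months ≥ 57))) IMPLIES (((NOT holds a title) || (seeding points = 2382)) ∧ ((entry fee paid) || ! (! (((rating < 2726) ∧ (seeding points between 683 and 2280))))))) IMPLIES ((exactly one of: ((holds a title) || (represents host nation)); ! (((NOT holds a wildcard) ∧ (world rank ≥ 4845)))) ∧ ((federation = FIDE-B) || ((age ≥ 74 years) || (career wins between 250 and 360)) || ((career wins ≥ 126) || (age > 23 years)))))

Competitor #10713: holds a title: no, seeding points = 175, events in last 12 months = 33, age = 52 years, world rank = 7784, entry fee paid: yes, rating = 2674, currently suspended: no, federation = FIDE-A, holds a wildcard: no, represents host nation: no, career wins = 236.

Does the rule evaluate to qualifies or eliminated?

Atomic conditions:
  world rank ≥ 3616: 7784 ≥ 3616 is true
  events in last 12 months ≤ 25: 33 ≤ 25 is false
  NOT currently suspended: no → true
  events in last 12 months ≥ 57: 33 ≥ 57 is false
  NOT holds a title: no → true
  seeding points = 2382: 175 == 2382 is false
  entry fee paid: yes → true
  rating < 2726: 2674 < 2726 is true
  seeding points between 683 and 2280: 175 in [683, 2280] is false
  holds a title: no → false
  represents host nation: no → false
  NOT holds a wildcard: no → true
  world rank ≥ 4845: 7784 ≥ 4845 is true
  federation = FIDE-B: FIDE-A == FIDE-B is false
  age ≥ 74 years: 52 ≥ 74 is false
  career wins between 250 and 360: 236 in [250, 360] is false
  career wins ≥ 126: 236 ≥ 126 is true
  age > 23 years: 52 > 23 is true
Combine:
[1.1.1.1] true AND false = false
[1.1.1] NOT false = true
[1.1.2] true AND false = false
[1.1] true → false = false
[1.2.1] true OR false = true
[1.2.2.2.1.1] true AND false = false
[1.2.2.2.1] NOT false = true
[1.2.2.2] NOT true = false
[1.2.2] true OR false = true
[1.2] true AND true = true
[1] false → true (antecedent false ⇒ implication holds) = true
[2.1.1] false OR false = false
[2.1.2.1] true AND true = true
[2.1.2] NOT true = false
[2.1] exactly-one(false, false) = false
[2.2.2] false OR false = false
[2.2.3] true OR true = true
[2.2] false OR false OR true = true
[2] false AND true = false
[root] true → false = false
Overall: false → eliminated

Eliminated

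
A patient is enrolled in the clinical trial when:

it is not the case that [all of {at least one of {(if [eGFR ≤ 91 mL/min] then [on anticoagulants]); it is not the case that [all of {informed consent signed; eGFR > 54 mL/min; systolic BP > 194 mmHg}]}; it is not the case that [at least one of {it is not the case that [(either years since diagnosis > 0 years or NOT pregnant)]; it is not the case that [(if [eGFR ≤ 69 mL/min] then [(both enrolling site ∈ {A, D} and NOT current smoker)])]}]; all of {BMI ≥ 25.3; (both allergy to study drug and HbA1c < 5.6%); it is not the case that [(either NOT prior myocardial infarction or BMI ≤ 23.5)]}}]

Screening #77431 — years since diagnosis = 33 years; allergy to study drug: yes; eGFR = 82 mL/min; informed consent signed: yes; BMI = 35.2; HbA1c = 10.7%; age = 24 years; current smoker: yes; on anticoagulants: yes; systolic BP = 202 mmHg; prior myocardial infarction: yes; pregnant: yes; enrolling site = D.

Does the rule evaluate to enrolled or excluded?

Atomic conditions:
  eGFR ≤ 91 mL/min: 82 ≤ 91 is true
  on anticoagulants: yes → true
  informed consent signed: yes → true
  eGFR > 54 mL/min: 82 > 54 is true
  systolic BP > 194 mmHg: 202 > 194 is true
  years since diagnosis > 0 years: 33 > 0 is true
  NOT pregnant: yes → false
  eGFR ≤ 69 mL/min: 82 ≤ 69 is false
  enrolling site ∈ {A, D}: D is in the set → true
  NOT current smoker: yes → false
  BMI ≥ 25.3: 35.2 ≥ 25.3 is true
  allergy to study drug: yes → true
  HbA1c < 5.6%: 10.7 < 5.6 is false
  NOT prior myocardial infarction: yes → false
  BMI ≤ 23.5: 35.2 ≤ 23.5 is false
Combine:
[1.1.1] true → true = true
[1.1.2.1] true AND true AND true = true
[1.1.2] NOT true = false
[1.1] true OR false = true
[1.2.1.1.1] true OR false = true
[1.2.1.1] NOT true = false
[1.2.1.2.1.2] true AND false = false
[1.2.1.2.1] false → false (antecedent false ⇒ implication holds) = true
[1.2.1.2] NOT true = false
[1.2.1] false OR false = false
[1.2] NOT false = true
[1.3.2] true AND false = false
[1.3.3.1] false OR false = false
[1.3.3] NOT false = true
[1.3] true AND false AND true = false
[1] true AND true AND false = false
[root] NOT false = true
Overall: true → enrolled

Enrolled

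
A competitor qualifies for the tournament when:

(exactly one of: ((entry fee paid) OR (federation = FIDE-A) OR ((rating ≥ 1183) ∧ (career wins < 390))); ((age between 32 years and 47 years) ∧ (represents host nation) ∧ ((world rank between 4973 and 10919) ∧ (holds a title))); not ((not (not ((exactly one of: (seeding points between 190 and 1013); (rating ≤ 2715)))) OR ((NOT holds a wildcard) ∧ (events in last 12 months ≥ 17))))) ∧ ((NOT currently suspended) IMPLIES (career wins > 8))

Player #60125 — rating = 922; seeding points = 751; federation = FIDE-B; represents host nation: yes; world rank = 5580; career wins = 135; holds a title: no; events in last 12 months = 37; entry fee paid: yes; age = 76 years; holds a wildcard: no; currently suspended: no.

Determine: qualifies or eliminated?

Atomic conditions:
  entry fee paid: yes → true
  federation = FIDE-A: FIDE-B == FIDE-A is false
  rating ≥ 1183: 922 ≥ 1183 is false
  career wins < 390: 135 < 390 is true
  age between 32 years and 47 years: 76 in [32, 47] is false
  represents host nation: yes → true
  world rank between 4973 and 10919: 5580 in [4973, 10919] is true
  holds a title: no → false
  seeding points between 190 and 1013: 751 in [190, 1013] is true
  rating ≤ 2715: 922 ≤ 2715 is true
  NOT holds a wildcard: no → true
  events in last 12 months ≥ 17: 37 ≥ 17 is true
  NOT currently suspended: no → true
  career wins > 8: 135 > 8 is true
Combine:
[1.1.3] false AND true = false
[1.1] true OR false OR false = true
[1.2.3] true AND false = false
[1.2] false AND true AND false = false
[1.3.1.1.1.1] exactly-one(true, true) = false
[1.3.1.1.1] NOT false = true
[1.3.1.1] NOT true = false
[1.3.1.2] true AND true = true
[1.3.1] false OR true = true
[1.3] NOT true = false
[1] exactly-one(true, false, false) = true
[2] true → true = true
[root] true AND true = true
Overall: true → qualifies

Qualifies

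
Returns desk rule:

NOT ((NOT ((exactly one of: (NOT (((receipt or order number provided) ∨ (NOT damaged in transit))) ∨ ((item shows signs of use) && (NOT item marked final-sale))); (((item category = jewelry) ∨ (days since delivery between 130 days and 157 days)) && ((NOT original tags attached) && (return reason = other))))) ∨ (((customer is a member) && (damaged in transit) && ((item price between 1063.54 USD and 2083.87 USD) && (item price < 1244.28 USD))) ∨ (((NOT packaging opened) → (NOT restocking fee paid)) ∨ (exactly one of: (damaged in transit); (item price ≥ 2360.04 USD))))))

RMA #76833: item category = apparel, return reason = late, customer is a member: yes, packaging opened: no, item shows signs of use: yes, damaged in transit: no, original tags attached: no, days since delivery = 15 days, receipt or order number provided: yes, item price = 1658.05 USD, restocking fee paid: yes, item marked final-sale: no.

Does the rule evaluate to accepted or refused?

Accepted

Atomic conditions:
  receipt or order number provided: yes → true
  NOT damaged in transit: no → true
  item shows signs of use: yes → true
  NOT item marked final-sale: no → true
  item category = jewelry: apparel == jewelry is false
  days since delivery between 130 days and 157 days: 15 in [130, 157] is false
  NOT original tags attached: no → true
  return reason = other: late == other is false
  customer is a member: yes → true
  damaged in transit: no → false
  item price between 1063.54 USD and 2083.87 USD: 1658.05 in [1063.54, 2083.87] is true
  item price < 1244.28 USD: 1658.05 < 1244.28 is false
  NOT packaging opened: no → true
  NOT restocking fee paid: yes → false
  item price ≥ 2360.04 USD: 1658.05 ≥ 2360.04 is false
Combine:
[1.1.1.1.1.1] true OR true = true
[1.1.1.1.1] NOT true = false
[1.1.1.1.2] true AND true = true
[1.1.1.1] false OR true = true
[1.1.1.2.1] false OR false = false
[1.1.1.2.2] true AND false = false
[1.1.1.2] false AND false = false
[1.1.1] exactly-one(true, false) = true
[1.1] NOT true = false
[1.2.1.3] true AND false = false
[1.2.1] true AND false AND false = false
[1.2.2.1] true → false = false
[1.2.2.2] exactly-one(false, false) = false
[1.2.2] false OR false = false
[1.2] false OR false = false
[1] false OR false = false
[root] NOT false = true
Overall: true → accepted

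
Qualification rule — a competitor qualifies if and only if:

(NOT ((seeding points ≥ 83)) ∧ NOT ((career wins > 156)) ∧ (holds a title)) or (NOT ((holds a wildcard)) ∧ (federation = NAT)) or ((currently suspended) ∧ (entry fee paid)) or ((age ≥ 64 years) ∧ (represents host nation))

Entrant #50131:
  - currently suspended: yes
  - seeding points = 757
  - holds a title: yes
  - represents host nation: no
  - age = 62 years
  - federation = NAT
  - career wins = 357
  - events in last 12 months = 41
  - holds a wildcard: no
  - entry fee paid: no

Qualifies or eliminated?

Atomic conditions:
  seeding points ≥ 83: 757 ≥ 83 is true
  career wins > 156: 357 > 156 is true
  holds a title: yes → true
  holds a wildcard: no → false
  federation = NAT: NAT == NAT is true
  currently suspended: yes → true
  entry fee paid: no → false
  age ≥ 64 years: 62 ≥ 64 is false
  represents host nation: no → false
Combine:
[1.1] NOT true = false
[1.2] NOT true = false
[1] false AND false AND true = false
[2.1] NOT false = true
[2] true AND true = true
[3] true AND false = false
[4] false AND false = false
[root] false OR true OR false OR false = true
Overall: true → qualifies

Qualifies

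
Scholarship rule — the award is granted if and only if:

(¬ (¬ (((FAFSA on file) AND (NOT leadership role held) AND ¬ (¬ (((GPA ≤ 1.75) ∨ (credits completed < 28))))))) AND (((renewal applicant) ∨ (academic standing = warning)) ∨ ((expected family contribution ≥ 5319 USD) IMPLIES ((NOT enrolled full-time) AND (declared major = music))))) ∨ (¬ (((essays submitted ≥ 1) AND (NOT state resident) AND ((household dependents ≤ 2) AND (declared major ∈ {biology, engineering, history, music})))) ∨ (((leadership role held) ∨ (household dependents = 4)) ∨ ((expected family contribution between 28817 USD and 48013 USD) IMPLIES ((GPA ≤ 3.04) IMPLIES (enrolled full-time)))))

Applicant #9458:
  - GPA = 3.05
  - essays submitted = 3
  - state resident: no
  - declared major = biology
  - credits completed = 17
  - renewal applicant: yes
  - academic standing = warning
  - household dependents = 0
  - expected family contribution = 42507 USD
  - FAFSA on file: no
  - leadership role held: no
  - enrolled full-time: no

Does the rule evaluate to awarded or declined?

Atomic conditions:
  FAFSA on file: no → false
  NOT leadership role held: no → true
  GPA ≤ 1.75: 3.05 ≤ 1.75 is false
  credits completed < 28: 17 < 28 is true
  renewal applicant: yes → true
  academic standing = warning: warning == warning is true
  expected family contribution ≥ 5319 USD: 42507 ≥ 5319 is true
  NOT enrolled full-time: no → true
  declared major = music: biology == music is false
  essays submitted ≥ 1: 3 ≥ 1 is true
  NOT state resident: no → true
  household dependents ≤ 2: 0 ≤ 2 is true
  declared major ∈ {biology, engineering, history, music}: biology is in the set → true
  leadership role held: no → false
  household dependents = 4: 0 == 4 is false
  expected family contribution between 28817 USD and 48013 USD: 42507 in [28817, 48013] is true
  GPA ≤ 3.04: 3.05 ≤ 3.04 is false
  enrolled full-time: no → false
Combine:
[1.1.1.1.3.1.1] false OR true = true
[1.1.1.1.3.1] NOT true = false
[1.1.1.1.3] NOT false = true
[1.1.1.1] false AND true AND true = false
[1.1.1] NOT false = true
[1.1] NOT true = false
[1.2.1] true OR true = true
[1.2.2.2] true AND false = false
[1.2.2] true → false = false
[1.2] true OR false = true
[1] false AND true = false
[2.1.1.3] true AND true = true
[2.1.1] true AND true AND true = true
[2.1] NOT true = false
[2.2.1] false OR false = false
[2.2.2.2] false → false (antecedent false ⇒ implication holds) = true
[2.2.2] true → true = true
[2.2] false OR true = true
[2] false OR true = true
[root] false OR true = true
Overall: true → awarded

Awarded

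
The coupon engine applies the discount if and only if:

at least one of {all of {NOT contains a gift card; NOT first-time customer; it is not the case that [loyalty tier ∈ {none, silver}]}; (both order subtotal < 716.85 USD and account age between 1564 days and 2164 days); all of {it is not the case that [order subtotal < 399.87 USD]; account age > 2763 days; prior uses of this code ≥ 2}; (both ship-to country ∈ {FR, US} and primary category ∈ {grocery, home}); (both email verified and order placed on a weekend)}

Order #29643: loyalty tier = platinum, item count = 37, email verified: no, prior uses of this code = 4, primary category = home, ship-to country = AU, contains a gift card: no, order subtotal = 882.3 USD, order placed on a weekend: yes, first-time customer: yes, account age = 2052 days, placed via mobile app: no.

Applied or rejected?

Rejected

Atomic conditions:
  NOT contains a gift card: no → true
  NOT first-time customer: yes → false
  loyalty tier ∈ {none, silver}: platinum is not in the set → false
  order subtotal < 716.85 USD: 882.3 < 716.85 is false
  account age between 1564 days and 2164 days: 2052 in [1564, 2164] is true
  order subtotal < 399.87 USD: 882.3 < 399.87 is false
  account age > 2763 days: 2052 > 2763 is false
  prior uses of this code ≥ 2: 4 ≥ 2 is true
  ship-to country ∈ {FR, US}: AU is not in the set → false
  primary category ∈ {grocery, home}: home is in the set → true
  email verified: no → false
  order placed on a weekend: yes → true
Combine:
[1.3] NOT false = true
[1] true AND false AND true = false
[2] false AND true = false
[3.1] NOT false = true
[3] true AND false AND true = false
[4] false AND true = false
[5] false AND true = false
[root] false OR false OR false OR false OR false = false
Overall: false → rejected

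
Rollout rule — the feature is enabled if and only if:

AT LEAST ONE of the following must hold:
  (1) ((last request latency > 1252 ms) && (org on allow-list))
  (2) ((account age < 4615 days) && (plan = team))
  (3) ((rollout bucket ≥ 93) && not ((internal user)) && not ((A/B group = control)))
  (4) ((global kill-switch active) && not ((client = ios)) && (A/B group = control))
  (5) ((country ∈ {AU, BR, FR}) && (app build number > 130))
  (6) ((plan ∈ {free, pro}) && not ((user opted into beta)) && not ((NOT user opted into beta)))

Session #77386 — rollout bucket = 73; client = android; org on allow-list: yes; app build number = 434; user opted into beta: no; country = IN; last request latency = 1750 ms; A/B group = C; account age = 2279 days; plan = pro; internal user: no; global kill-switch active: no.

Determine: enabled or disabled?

Atomic conditions:
  last request latency > 1252 ms: 1750 > 1252 is true
  org on allow-list: yes → true
  account age < 4615 days: 2279 < 4615 is true
  plan = team: pro == team is false
  rollout bucket ≥ 93: 73 ≥ 93 is false
  internal user: no → false
  A/B group = control: C == control is false
  global kill-switch active: no → false
  client = ios: android == ios is false
  country ∈ {AU, BR, FR}: IN is not in the set → false
  app build number > 130: 434 > 130 is true
  plan ∈ {free, pro}: pro is in the set → true
  user opted into beta: no → false
  NOT user opted into beta: no → true
Combine:
[1] true AND true = true
[2] true AND false = false
[3.2] NOT false = true
[3.3] NOT false = true
[3] false AND true AND true = false
[4.2] NOT false = true
[4] false AND true AND false = false
[5] false AND true = false
[6.2] NOT false = true
[6.3] NOT true = false
[6] true AND true AND false = false
[root] true OR false OR false OR false OR false OR false = true
Overall: true → enabled

Enabled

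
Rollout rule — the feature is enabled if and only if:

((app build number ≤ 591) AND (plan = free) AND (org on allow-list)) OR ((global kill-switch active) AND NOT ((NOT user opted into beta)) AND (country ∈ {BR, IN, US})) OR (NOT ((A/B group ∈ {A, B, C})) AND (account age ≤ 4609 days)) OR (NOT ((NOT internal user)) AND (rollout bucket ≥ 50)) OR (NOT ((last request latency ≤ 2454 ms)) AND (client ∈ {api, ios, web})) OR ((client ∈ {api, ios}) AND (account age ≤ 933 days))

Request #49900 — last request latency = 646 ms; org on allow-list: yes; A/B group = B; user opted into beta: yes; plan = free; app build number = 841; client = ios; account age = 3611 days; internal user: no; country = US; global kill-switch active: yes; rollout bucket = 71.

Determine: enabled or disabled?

Enabled

Atomic conditions:
  app build number ≤ 591: 841 ≤ 591 is false
  plan = free: free == free is true
  org on allow-list: yes → true
  global kill-switch active: yes → true
  NOT user opted into beta: yes → false
  country ∈ {BR, IN, US}: US is in the set → true
  A/B group ∈ {A, B, C}: B is in the set → true
  account age ≤ 4609 days: 3611 ≤ 4609 is true
  NOT internal user: no → true
  rollout bucket ≥ 50: 71 ≥ 50 is true
  last request latency ≤ 2454 ms: 646 ≤ 2454 is true
  client ∈ {api, ios, web}: ios is in the set → true
  client ∈ {api, ios}: ios is in the set → true
  account age ≤ 933 days: 3611 ≤ 933 is false
Combine:
[1] false AND true AND true = false
[2.2] NOT false = true
[2] true AND true AND true = true
[3.1] NOT true = false
[3] false AND true = false
[4.1] NOT true = false
[4] false AND true = false
[5.1] NOT true = false
[5] false AND true = false
[6] true AND false = false
[root] false OR true OR false OR false OR false OR false = true
Overall: true → enabled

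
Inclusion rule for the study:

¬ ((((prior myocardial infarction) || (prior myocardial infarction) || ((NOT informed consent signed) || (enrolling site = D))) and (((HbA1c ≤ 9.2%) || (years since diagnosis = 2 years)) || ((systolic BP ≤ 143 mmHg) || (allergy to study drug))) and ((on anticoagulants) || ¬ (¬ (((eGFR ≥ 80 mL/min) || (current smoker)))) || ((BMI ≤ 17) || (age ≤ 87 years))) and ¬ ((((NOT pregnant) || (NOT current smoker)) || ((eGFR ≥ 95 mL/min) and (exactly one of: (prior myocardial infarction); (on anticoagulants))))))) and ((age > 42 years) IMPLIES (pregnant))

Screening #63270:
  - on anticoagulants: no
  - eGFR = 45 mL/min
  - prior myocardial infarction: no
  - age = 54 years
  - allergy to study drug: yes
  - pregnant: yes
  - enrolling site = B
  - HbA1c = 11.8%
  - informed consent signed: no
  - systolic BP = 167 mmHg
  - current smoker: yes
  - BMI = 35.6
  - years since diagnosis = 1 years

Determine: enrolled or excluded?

Excluded

Atomic conditions:
  prior myocardial infarction: no → false
  NOT informed consent signed: no → true
  enrolling site = D: B == D is false
  HbA1c ≤ 9.2%: 11.8 ≤ 9.2 is false
  years since diagnosis = 2 years: 1 == 2 is false
  systolic BP ≤ 143 mmHg: 167 ≤ 143 is false
  allergy to study drug: yes → true
  on anticoagulants: no → false
  eGFR ≥ 80 mL/min: 45 ≥ 80 is false
  current smoker: yes → true
  BMI ≤ 17: 35.6 ≤ 17 is false
  age ≤ 87 years: 54 ≤ 87 is true
  NOT pregnant: yes → false
  NOT current smoker: yes → false
  eGFR ≥ 95 mL/min: 45 ≥ 95 is false
  age > 42 years: 54 > 42 is true
  pregnant: yes → true
Combine:
[1.1.1.3] true OR false = true
[1.1.1] false OR false OR true = true
[1.1.2.1] false OR false = false
[1.1.2.2] false OR true = true
[1.1.2] false OR true = true
[1.1.3.2.1.1] false OR true = true
[1.1.3.2.1] NOT true = false
[1.1.3.2] NOT false = true
[1.1.3.3] false OR true = true
[1.1.3] false OR true OR true = true
[1.1.4.1.1] false OR false = false
[1.1.4.1.2.2] exactly-one(false, false) = false
[1.1.4.1.2] false AND false = false
[1.1.4.1] false OR false = false
[1.1.4] NOT false = true
[1.1] true AND true AND true AND true = true
[1] NOT true = false
[2] true → true = true
[root] false AND true = false
Overall: false → excluded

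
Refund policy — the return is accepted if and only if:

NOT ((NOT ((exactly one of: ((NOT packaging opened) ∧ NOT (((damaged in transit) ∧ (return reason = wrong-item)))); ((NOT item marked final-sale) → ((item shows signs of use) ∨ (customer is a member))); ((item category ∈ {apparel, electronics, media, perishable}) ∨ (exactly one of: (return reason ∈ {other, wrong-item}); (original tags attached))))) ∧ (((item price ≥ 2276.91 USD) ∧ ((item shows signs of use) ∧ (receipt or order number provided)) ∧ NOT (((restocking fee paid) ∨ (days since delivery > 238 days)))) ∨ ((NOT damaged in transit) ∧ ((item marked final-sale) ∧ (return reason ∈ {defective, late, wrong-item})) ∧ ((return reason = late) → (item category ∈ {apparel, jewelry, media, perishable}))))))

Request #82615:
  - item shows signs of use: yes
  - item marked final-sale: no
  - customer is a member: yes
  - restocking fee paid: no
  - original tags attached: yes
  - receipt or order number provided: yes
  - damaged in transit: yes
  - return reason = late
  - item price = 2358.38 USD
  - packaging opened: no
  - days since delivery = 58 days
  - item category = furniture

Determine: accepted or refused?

Refused

Atomic conditions:
  NOT packaging opened: no → true
  damaged in transit: yes → true
  return reason = wrong-item: late == wrong-item is false
  NOT item marked final-sale: no → true
  item shows signs of use: yes → true
  customer is a member: yes → true
  item category ∈ {apparel, electronics, media, perishable}: furniture is not in the set → false
  return reason ∈ {other, wrong-item}: late is not in the set → false
  original tags attached: yes → true
  item price ≥ 2276.91 USD: 2358.38 ≥ 2276.91 is true
  receipt or order number provided: yes → true
  restocking fee paid: no → false
  days since delivery > 238 days: 58 > 238 is false
  NOT damaged in transit: yes → false
  item marked final-sale: no → false
  return reason ∈ {defective, late, wrong-item}: late is in the set → true
  return reason = late: late == late is true
  item category ∈ {apparel, jewelry, media, perishable}: furniture is not in the set → false
Combine:
[1.1.1.1.2.1] true AND false = false
[1.1.1.1.2] NOT false = true
[1.1.1.1] true AND true = true
[1.1.1.2.2] true OR true = true
[1.1.1.2] true → true = true
[1.1.1.3.2] exactly-one(false, true) = true
[1.1.1.3] false OR true = true
[1.1.1] exactly-one(true, true, true) = false
[1.1] NOT false = true
[1.2.1.2] true AND true = true
[1.2.1.3.1] false OR false = false
[1.2.1.3] NOT false = true
[1.2.1] true AND true AND true = true
[1.2.2.2] false AND true = false
[1.2.2.3] true → false = false
[1.2.2] false AND false AND false = false
[1.2] true OR false = true
[1] true AND true = true
[root] NOT true = false
Overall: false → refused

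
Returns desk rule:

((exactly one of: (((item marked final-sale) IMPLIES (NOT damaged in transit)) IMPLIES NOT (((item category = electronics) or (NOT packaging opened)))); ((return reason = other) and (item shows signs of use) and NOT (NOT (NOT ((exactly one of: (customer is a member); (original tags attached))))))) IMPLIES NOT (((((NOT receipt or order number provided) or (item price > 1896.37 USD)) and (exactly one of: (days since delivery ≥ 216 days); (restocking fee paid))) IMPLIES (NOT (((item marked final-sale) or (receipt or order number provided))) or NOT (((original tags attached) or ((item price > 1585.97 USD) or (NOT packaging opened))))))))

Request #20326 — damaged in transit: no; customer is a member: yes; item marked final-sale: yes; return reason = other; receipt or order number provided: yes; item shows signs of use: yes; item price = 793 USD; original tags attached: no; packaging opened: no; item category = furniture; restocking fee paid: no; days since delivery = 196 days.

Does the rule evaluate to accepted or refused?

Accepted

Atomic conditions:
  item marked final-sale: yes → true
  NOT damaged in transit: no → true
  item category = electronics: furniture == electronics is false
  NOT packaging opened: no → true
  return reason = other: other == other is true
  item shows signs of use: yes → true
  customer is a member: yes → true
  original tags attached: no → false
  NOT receipt or order number provided: yes → false
  item price > 1896.37 USD: 793 > 1896.37 is false
  days since delivery ≥ 216 days: 196 ≥ 216 is false
  restocking fee paid: no → false
  receipt or order number provided: yes → true
  item price > 1585.97 USD: 793 > 1585.97 is false
Combine:
[1.1.1] true → true = true
[1.1.2.1] false OR true = true
[1.1.2] NOT true = false
[1.1] true → false = false
[1.2.3.1.1.1] exactly-one(true, false) = true
[1.2.3.1.1] NOT true = false
[1.2.3.1] NOT false = true
[1.2.3] NOT true = false
[1.2] true AND true AND false = false
[1] exactly-one(false, false) = false
[2.1.1.1] false OR false = false
[2.1.1.2] exactly-one(false, false) = false
[2.1.1] false AND false = false
[2.1.2.1.1] true OR true = true
[2.1.2.1] NOT true = false
[2.1.2.2.1.2] false OR true = true
[2.1.2.2.1] false OR true = true
[2.1.2.2] NOT true = false
[2.1.2] false OR false = false
[2.1] false → false (antecedent false ⇒ implication holds) = true
[2] NOT true = false
[root] false → false (antecedent false ⇒ implication holds) = true
Overall: true → accepted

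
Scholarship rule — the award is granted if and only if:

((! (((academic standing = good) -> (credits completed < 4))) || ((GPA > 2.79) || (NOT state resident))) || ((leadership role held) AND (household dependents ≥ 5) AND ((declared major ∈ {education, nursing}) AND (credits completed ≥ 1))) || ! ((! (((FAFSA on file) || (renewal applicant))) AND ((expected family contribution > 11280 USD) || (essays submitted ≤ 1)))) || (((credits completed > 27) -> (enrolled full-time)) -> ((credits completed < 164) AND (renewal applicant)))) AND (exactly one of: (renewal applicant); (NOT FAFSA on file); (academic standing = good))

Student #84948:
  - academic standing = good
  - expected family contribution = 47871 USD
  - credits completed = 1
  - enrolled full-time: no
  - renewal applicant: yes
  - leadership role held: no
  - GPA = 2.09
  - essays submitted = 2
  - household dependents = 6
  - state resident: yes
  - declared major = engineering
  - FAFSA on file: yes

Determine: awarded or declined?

Declined

Atomic conditions:
  academic standing = good: good == good is true
  credits completed < 4: 1 < 4 is true
  GPA > 2.79: 2.09 > 2.79 is false
  NOT state resident: yes → false
  leadership role held: no → false
  household dependents ≥ 5: 6 ≥ 5 is true
  declared major ∈ {education, nursing}: engineering is not in the set → false
  credits completed ≥ 1: 1 ≥ 1 is true
  FAFSA on file: yes → true
  renewal applicant: yes → true
  expected family contribution > 11280 USD: 47871 > 11280 is true
  essays submitted ≤ 1: 2 ≤ 1 is false
  credits completed > 27: 1 > 27 is false
  enrolled full-time: no → false
  credits completed < 164: 1 < 164 is true
  NOT FAFSA on file: yes → false
Combine:
[1.1.1.1] true → true = true
[1.1.1] NOT true = false
[1.1.2] false OR false = false
[1.1] false OR false = false
[1.2.3] false AND true = false
[1.2] false AND true AND false = false
[1.3.1.1.1] true OR true = true
[1.3.1.1] NOT true = false
[1.3.1.2] true OR false = true
[1.3.1] false AND true = false
[1.3] NOT false = true
[1.4.1] false → false (antecedent false ⇒ implication holds) = true
[1.4.2] true AND true = true
[1.4] true → true = true
[1] false OR false OR true OR true = true
[2] exactly-one(true, false, true) = false
[root] true AND false = false
Overall: false → declined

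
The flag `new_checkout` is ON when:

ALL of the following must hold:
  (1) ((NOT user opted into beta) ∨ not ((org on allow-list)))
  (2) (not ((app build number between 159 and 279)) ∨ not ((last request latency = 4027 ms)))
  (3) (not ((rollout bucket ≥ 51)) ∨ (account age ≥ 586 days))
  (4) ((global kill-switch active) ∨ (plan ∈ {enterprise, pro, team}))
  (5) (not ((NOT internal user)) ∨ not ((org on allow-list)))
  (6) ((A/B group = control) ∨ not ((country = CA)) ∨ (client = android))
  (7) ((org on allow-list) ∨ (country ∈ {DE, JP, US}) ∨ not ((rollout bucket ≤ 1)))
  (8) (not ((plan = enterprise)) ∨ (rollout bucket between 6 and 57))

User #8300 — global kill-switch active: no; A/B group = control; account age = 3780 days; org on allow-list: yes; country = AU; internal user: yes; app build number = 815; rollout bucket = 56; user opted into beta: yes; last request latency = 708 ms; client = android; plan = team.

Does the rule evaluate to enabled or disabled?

Atomic conditions:
  NOT user opted into beta: yes → false
  org on allow-list: yes → true
  app build number between 159 and 279: 815 in [159, 279] is false
  last request latency = 4027 ms: 708 == 4027 is false
  rollout bucket ≥ 51: 56 ≥ 51 is true
  account age ≥ 586 days: 3780 ≥ 586 is true
  global kill-switch active: no → false
  plan ∈ {enterprise, pro, team}: team is in the set → true
  NOT internal user: yes → false
  A/B group = control: control == control is true
  country = CA: AU == CA is false
  client = android: android == android is true
  country ∈ {DE, JP, US}: AU is not in the set → false
  rollout bucket ≤ 1: 56 ≤ 1 is false
  plan = enterprise: team == enterprise is false
  rollout bucket between 6 and 57: 56 in [6, 57] is true
Combine:
[1.2] NOT true = false
[1] false OR false = false
[2.1] NOT false = true
[2.2] NOT false = true
[2] true OR true = true
[3.1] NOT true = false
[3] false OR true = true
[4] false OR true = true
[5.1] NOT false = true
[5.2] NOT true = false
[5] true OR false = true
[6.2] NOT false = true
[6] true OR true OR true = true
[7.3] NOT false = true
[7] true OR false OR true = true
[8.1] NOT false = true
[8] true OR true = true
[root] false AND true AND true AND true AND true AND true AND true AND true = false
Overall: false → disabled

Disabled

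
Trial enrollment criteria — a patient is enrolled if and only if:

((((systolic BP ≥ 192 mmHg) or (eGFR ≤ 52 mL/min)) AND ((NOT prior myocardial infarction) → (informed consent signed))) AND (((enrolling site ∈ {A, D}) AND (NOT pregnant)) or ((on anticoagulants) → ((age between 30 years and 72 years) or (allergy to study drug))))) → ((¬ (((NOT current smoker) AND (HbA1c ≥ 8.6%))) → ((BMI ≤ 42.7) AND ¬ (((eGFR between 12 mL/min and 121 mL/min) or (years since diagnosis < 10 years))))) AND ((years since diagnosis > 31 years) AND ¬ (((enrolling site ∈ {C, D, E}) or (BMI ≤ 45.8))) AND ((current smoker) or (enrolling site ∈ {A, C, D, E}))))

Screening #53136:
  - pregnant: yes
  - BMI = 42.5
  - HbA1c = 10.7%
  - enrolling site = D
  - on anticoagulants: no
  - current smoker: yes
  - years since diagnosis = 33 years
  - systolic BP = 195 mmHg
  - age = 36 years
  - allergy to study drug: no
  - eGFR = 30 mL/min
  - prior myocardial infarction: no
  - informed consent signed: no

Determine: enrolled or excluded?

Enrolled

Atomic conditions:
  systolic BP ≥ 192 mmHg: 195 ≥ 192 is true
  eGFR ≤ 52 mL/min: 30 ≤ 52 is true
  NOT prior myocardial infarction: no → true
  informed consent signed: no → false
  enrolling site ∈ {A, D}: D is in the set → true
  NOT pregnant: yes → false
  on anticoagulants: no → false
  age between 30 years and 72 years: 36 in [30, 72] is true
  allergy to study drug: no → false
  NOT current smoker: yes → false
  HbA1c ≥ 8.6%: 10.7 ≥ 8.6 is true
  BMI ≤ 42.7: 42.5 ≤ 42.7 is true
  eGFR between 12 mL/min and 121 mL/min: 30 in [12, 121] is true
  years since diagnosis < 10 years: 33 < 10 is false
  years since diagnosis > 31 years: 33 > 31 is true
  enrolling site ∈ {C, D, E}: D is in the set → true
  BMI ≤ 45.8: 42.5 ≤ 45.8 is true
  current smoker: yes → true
  enrolling site ∈ {A, C, D, E}: D is in the set → true
Combine:
[1.1.1] true OR true = true
[1.1.2] true → false = false
[1.1] true AND false = false
[1.2.1] true AND false = false
[1.2.2.2] true OR false = true
[1.2.2] false → true (antecedent false ⇒ implication holds) = true
[1.2] false OR true = true
[1] false AND true = false
[2.1.1.1] false AND true = false
[2.1.1] NOT false = true
[2.1.2.2.1] true OR false = true
[2.1.2.2] NOT true = false
[2.1.2] true AND false = false
[2.1] true → false = false
[2.2.2.1] true OR true = true
[2.2.2] NOT true = false
[2.2.3] true OR true = true
[2.2] true AND false AND true = false
[2] false AND false = false
[root] false → false (antecedent false ⇒ implication holds) = true
Overall: true → enrolled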